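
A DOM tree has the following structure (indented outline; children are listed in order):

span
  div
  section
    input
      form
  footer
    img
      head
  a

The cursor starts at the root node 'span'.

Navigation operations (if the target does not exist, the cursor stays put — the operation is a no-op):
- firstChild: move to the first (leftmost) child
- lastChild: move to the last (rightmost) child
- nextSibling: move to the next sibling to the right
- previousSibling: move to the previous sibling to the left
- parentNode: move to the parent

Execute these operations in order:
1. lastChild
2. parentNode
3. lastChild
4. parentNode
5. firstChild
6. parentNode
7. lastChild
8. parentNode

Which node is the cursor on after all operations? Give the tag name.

Answer: span

Derivation:
After 1 (lastChild): a
After 2 (parentNode): span
After 3 (lastChild): a
After 4 (parentNode): span
After 5 (firstChild): div
After 6 (parentNode): span
After 7 (lastChild): a
After 8 (parentNode): span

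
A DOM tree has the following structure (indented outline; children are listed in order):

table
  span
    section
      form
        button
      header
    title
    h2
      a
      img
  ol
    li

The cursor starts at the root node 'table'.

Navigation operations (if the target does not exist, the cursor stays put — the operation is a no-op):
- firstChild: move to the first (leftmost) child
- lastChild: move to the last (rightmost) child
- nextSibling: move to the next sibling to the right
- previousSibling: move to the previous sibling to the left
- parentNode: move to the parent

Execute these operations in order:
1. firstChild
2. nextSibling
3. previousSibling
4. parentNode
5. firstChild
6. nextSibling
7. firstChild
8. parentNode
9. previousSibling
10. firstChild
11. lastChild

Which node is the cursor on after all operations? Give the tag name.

After 1 (firstChild): span
After 2 (nextSibling): ol
After 3 (previousSibling): span
After 4 (parentNode): table
After 5 (firstChild): span
After 6 (nextSibling): ol
After 7 (firstChild): li
After 8 (parentNode): ol
After 9 (previousSibling): span
After 10 (firstChild): section
After 11 (lastChild): header

Answer: header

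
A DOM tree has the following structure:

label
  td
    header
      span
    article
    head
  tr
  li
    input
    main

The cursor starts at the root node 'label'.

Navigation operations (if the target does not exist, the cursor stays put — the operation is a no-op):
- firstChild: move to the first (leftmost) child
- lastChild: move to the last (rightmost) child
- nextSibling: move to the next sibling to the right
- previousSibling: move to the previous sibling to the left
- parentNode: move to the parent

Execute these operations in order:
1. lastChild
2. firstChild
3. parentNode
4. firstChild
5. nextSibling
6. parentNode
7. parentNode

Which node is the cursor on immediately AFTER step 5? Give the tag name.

After 1 (lastChild): li
After 2 (firstChild): input
After 3 (parentNode): li
After 4 (firstChild): input
After 5 (nextSibling): main

Answer: main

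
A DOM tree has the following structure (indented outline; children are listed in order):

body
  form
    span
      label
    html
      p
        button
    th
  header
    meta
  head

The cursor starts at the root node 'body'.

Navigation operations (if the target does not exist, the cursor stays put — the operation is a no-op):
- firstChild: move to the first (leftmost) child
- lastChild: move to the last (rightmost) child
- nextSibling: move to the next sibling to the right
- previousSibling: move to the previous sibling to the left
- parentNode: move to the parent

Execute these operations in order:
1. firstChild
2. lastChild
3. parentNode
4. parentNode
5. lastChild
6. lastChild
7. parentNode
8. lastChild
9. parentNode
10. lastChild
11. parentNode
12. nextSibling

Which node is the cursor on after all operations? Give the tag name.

Answer: body

Derivation:
After 1 (firstChild): form
After 2 (lastChild): th
After 3 (parentNode): form
After 4 (parentNode): body
After 5 (lastChild): head
After 6 (lastChild): head (no-op, stayed)
After 7 (parentNode): body
After 8 (lastChild): head
After 9 (parentNode): body
After 10 (lastChild): head
After 11 (parentNode): body
After 12 (nextSibling): body (no-op, stayed)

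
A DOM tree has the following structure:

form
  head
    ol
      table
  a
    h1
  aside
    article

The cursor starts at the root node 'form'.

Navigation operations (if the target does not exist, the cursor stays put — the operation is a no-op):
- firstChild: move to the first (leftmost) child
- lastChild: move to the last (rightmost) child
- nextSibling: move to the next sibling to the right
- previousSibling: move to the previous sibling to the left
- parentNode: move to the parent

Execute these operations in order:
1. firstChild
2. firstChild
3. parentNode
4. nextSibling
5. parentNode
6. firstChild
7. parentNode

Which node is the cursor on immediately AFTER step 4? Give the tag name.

After 1 (firstChild): head
After 2 (firstChild): ol
After 3 (parentNode): head
After 4 (nextSibling): a

Answer: a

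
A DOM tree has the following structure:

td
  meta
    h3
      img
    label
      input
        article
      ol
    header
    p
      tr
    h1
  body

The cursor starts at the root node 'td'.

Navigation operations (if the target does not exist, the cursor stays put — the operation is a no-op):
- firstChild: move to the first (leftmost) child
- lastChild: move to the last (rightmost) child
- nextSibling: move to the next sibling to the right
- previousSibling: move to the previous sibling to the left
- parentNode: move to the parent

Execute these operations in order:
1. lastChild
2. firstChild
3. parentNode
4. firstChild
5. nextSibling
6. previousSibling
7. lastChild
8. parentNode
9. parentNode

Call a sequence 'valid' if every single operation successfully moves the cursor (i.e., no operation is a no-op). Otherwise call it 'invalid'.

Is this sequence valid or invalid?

Answer: invalid

Derivation:
After 1 (lastChild): body
After 2 (firstChild): body (no-op, stayed)
After 3 (parentNode): td
After 4 (firstChild): meta
After 5 (nextSibling): body
After 6 (previousSibling): meta
After 7 (lastChild): h1
After 8 (parentNode): meta
After 9 (parentNode): td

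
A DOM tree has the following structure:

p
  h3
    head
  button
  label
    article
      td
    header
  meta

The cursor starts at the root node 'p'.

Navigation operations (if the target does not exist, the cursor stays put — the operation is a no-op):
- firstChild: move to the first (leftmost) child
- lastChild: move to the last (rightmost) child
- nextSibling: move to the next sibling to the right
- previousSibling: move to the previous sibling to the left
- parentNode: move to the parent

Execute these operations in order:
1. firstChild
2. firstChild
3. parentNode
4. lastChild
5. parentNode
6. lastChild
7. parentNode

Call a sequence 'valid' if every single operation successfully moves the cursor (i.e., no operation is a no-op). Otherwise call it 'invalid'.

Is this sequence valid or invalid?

Answer: valid

Derivation:
After 1 (firstChild): h3
After 2 (firstChild): head
After 3 (parentNode): h3
After 4 (lastChild): head
After 5 (parentNode): h3
After 6 (lastChild): head
After 7 (parentNode): h3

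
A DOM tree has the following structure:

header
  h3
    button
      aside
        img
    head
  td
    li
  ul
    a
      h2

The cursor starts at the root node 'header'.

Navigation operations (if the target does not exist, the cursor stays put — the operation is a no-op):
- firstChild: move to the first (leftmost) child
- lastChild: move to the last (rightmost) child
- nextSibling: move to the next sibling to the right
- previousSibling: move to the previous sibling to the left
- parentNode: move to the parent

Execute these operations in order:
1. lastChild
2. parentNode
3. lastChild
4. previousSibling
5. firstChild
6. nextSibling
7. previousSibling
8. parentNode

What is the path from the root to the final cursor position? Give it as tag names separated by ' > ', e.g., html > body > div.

Answer: header > td

Derivation:
After 1 (lastChild): ul
After 2 (parentNode): header
After 3 (lastChild): ul
After 4 (previousSibling): td
After 5 (firstChild): li
After 6 (nextSibling): li (no-op, stayed)
After 7 (previousSibling): li (no-op, stayed)
After 8 (parentNode): td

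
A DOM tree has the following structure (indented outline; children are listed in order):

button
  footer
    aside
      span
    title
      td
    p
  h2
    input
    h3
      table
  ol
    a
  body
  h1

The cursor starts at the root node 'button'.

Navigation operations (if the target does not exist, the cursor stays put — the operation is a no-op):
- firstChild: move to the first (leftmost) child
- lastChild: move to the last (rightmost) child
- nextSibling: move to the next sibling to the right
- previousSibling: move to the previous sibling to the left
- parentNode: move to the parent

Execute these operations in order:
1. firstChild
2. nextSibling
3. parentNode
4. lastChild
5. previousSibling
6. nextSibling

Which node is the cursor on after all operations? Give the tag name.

After 1 (firstChild): footer
After 2 (nextSibling): h2
After 3 (parentNode): button
After 4 (lastChild): h1
After 5 (previousSibling): body
After 6 (nextSibling): h1

Answer: h1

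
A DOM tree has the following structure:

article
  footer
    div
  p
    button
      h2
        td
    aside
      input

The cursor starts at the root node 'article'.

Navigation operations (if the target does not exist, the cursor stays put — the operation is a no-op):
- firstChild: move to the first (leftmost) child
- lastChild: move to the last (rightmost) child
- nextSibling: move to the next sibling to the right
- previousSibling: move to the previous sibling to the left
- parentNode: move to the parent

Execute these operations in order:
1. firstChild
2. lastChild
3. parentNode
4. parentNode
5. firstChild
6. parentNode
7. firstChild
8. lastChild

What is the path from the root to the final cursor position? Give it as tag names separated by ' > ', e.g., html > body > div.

Answer: article > footer > div

Derivation:
After 1 (firstChild): footer
After 2 (lastChild): div
After 3 (parentNode): footer
After 4 (parentNode): article
After 5 (firstChild): footer
After 6 (parentNode): article
After 7 (firstChild): footer
After 8 (lastChild): div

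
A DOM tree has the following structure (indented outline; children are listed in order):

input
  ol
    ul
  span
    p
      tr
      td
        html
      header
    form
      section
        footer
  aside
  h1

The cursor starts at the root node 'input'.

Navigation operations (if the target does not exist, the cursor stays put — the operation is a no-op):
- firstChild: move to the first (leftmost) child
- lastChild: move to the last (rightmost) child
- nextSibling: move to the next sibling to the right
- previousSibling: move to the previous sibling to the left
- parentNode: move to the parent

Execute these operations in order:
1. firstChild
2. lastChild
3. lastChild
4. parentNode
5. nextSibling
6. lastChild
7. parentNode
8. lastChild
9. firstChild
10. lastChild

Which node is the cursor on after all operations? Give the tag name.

Answer: footer

Derivation:
After 1 (firstChild): ol
After 2 (lastChild): ul
After 3 (lastChild): ul (no-op, stayed)
After 4 (parentNode): ol
After 5 (nextSibling): span
After 6 (lastChild): form
After 7 (parentNode): span
After 8 (lastChild): form
After 9 (firstChild): section
After 10 (lastChild): footer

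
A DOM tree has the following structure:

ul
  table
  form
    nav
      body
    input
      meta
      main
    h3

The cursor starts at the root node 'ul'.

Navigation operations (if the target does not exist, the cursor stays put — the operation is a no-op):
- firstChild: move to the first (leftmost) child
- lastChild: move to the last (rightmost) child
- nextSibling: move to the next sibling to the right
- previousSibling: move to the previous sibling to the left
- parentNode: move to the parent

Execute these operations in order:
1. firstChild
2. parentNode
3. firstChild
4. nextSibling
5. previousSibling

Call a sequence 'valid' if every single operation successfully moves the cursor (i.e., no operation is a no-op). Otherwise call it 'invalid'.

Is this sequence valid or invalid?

After 1 (firstChild): table
After 2 (parentNode): ul
After 3 (firstChild): table
After 4 (nextSibling): form
After 5 (previousSibling): table

Answer: valid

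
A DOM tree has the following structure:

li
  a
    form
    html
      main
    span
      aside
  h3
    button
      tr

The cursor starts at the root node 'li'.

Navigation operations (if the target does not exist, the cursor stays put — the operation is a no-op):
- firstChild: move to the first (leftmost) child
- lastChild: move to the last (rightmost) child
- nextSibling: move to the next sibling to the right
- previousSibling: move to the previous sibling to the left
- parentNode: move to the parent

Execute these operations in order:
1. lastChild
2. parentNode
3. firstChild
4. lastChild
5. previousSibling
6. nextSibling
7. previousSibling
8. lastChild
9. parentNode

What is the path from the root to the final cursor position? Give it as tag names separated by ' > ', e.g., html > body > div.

After 1 (lastChild): h3
After 2 (parentNode): li
After 3 (firstChild): a
After 4 (lastChild): span
After 5 (previousSibling): html
After 6 (nextSibling): span
After 7 (previousSibling): html
After 8 (lastChild): main
After 9 (parentNode): html

Answer: li > a > html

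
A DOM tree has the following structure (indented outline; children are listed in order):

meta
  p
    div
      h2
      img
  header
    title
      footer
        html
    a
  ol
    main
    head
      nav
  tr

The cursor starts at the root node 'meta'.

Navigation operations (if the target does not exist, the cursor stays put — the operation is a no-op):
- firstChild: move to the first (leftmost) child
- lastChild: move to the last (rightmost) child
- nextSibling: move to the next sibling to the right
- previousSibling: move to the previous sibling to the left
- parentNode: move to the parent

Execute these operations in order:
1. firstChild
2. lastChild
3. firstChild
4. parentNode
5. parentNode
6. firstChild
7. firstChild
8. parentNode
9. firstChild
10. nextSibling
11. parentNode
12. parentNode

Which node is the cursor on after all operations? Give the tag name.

Answer: p

Derivation:
After 1 (firstChild): p
After 2 (lastChild): div
After 3 (firstChild): h2
After 4 (parentNode): div
After 5 (parentNode): p
After 6 (firstChild): div
After 7 (firstChild): h2
After 8 (parentNode): div
After 9 (firstChild): h2
After 10 (nextSibling): img
After 11 (parentNode): div
After 12 (parentNode): p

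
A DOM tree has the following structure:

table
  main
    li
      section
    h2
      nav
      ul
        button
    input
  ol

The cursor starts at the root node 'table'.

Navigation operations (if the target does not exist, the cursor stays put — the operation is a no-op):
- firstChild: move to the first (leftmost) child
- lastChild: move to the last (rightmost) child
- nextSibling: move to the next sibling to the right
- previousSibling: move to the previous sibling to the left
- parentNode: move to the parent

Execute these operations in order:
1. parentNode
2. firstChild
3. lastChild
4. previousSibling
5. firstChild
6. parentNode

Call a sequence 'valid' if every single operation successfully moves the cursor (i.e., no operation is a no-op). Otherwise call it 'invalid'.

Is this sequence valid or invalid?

Answer: invalid

Derivation:
After 1 (parentNode): table (no-op, stayed)
After 2 (firstChild): main
After 3 (lastChild): input
After 4 (previousSibling): h2
After 5 (firstChild): nav
After 6 (parentNode): h2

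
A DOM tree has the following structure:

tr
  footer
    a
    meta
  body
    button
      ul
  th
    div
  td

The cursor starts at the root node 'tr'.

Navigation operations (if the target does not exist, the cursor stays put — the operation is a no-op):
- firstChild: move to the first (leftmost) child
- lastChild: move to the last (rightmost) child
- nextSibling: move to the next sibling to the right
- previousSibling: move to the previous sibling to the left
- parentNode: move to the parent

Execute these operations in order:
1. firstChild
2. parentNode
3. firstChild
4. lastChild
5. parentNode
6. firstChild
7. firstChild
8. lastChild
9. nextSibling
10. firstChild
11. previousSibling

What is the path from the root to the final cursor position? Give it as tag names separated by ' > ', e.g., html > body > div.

Answer: tr > footer > a

Derivation:
After 1 (firstChild): footer
After 2 (parentNode): tr
After 3 (firstChild): footer
After 4 (lastChild): meta
After 5 (parentNode): footer
After 6 (firstChild): a
After 7 (firstChild): a (no-op, stayed)
After 8 (lastChild): a (no-op, stayed)
After 9 (nextSibling): meta
After 10 (firstChild): meta (no-op, stayed)
After 11 (previousSibling): a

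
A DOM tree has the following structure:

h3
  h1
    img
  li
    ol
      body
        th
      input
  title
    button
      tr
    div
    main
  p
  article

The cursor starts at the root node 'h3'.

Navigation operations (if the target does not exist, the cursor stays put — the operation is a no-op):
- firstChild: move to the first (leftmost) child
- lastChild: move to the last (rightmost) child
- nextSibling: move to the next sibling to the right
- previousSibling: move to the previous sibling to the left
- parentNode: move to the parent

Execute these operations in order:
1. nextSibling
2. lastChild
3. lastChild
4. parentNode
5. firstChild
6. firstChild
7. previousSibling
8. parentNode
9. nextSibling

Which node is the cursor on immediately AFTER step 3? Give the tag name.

Answer: article

Derivation:
After 1 (nextSibling): h3 (no-op, stayed)
After 2 (lastChild): article
After 3 (lastChild): article (no-op, stayed)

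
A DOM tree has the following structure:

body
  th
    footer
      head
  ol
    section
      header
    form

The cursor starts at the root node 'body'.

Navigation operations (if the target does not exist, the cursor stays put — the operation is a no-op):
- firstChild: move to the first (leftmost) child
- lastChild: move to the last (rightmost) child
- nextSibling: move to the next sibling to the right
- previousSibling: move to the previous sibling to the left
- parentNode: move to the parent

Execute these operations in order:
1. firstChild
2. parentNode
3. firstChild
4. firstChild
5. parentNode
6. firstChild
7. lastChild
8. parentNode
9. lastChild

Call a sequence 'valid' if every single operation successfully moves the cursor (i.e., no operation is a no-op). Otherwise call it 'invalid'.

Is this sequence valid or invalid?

Answer: valid

Derivation:
After 1 (firstChild): th
After 2 (parentNode): body
After 3 (firstChild): th
After 4 (firstChild): footer
After 5 (parentNode): th
After 6 (firstChild): footer
After 7 (lastChild): head
After 8 (parentNode): footer
After 9 (lastChild): head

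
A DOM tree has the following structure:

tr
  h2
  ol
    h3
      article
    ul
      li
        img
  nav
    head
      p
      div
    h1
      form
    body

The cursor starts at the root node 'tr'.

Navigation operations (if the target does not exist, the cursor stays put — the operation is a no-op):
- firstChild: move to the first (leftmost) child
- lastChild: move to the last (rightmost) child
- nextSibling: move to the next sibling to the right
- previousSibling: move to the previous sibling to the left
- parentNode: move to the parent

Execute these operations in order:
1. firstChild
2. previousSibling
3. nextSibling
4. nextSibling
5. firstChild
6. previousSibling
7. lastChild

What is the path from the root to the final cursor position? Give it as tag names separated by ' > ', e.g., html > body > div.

After 1 (firstChild): h2
After 2 (previousSibling): h2 (no-op, stayed)
After 3 (nextSibling): ol
After 4 (nextSibling): nav
After 5 (firstChild): head
After 6 (previousSibling): head (no-op, stayed)
After 7 (lastChild): div

Answer: tr > nav > head > div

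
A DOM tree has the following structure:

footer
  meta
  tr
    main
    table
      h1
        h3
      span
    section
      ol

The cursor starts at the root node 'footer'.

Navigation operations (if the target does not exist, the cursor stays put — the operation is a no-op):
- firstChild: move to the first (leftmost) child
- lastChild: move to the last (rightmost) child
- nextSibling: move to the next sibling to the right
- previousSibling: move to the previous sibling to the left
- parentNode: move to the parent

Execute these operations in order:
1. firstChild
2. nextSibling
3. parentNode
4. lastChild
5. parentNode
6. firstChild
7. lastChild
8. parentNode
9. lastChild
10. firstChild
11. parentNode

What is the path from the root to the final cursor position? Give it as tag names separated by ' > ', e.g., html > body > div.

After 1 (firstChild): meta
After 2 (nextSibling): tr
After 3 (parentNode): footer
After 4 (lastChild): tr
After 5 (parentNode): footer
After 6 (firstChild): meta
After 7 (lastChild): meta (no-op, stayed)
After 8 (parentNode): footer
After 9 (lastChild): tr
After 10 (firstChild): main
After 11 (parentNode): tr

Answer: footer > tr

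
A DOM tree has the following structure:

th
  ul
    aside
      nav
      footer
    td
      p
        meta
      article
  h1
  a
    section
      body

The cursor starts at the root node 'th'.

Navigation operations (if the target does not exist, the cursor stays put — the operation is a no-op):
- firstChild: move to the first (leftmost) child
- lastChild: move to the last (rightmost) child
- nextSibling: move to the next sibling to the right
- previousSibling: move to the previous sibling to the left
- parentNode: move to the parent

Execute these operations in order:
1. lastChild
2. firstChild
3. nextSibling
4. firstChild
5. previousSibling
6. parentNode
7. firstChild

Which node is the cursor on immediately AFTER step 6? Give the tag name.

Answer: section

Derivation:
After 1 (lastChild): a
After 2 (firstChild): section
After 3 (nextSibling): section (no-op, stayed)
After 4 (firstChild): body
After 5 (previousSibling): body (no-op, stayed)
After 6 (parentNode): section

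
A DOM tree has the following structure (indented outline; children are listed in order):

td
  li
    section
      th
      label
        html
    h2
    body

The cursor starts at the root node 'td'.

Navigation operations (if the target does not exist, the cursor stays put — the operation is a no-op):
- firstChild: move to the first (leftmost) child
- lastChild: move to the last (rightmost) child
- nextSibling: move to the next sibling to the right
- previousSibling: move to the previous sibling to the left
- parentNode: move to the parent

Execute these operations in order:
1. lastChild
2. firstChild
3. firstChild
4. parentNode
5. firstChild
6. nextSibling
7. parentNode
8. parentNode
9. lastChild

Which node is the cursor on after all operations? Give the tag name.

Answer: body

Derivation:
After 1 (lastChild): li
After 2 (firstChild): section
After 3 (firstChild): th
After 4 (parentNode): section
After 5 (firstChild): th
After 6 (nextSibling): label
After 7 (parentNode): section
After 8 (parentNode): li
After 9 (lastChild): body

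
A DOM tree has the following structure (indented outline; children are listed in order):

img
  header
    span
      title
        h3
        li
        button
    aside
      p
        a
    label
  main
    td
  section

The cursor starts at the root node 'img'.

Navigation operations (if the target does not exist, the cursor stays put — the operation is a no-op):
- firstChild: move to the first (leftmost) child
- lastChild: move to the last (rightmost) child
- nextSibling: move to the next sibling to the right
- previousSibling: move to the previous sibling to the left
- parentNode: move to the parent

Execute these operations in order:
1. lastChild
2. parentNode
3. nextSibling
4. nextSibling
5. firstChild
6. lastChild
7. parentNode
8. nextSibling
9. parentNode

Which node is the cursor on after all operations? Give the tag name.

After 1 (lastChild): section
After 2 (parentNode): img
After 3 (nextSibling): img (no-op, stayed)
After 4 (nextSibling): img (no-op, stayed)
After 5 (firstChild): header
After 6 (lastChild): label
After 7 (parentNode): header
After 8 (nextSibling): main
After 9 (parentNode): img

Answer: img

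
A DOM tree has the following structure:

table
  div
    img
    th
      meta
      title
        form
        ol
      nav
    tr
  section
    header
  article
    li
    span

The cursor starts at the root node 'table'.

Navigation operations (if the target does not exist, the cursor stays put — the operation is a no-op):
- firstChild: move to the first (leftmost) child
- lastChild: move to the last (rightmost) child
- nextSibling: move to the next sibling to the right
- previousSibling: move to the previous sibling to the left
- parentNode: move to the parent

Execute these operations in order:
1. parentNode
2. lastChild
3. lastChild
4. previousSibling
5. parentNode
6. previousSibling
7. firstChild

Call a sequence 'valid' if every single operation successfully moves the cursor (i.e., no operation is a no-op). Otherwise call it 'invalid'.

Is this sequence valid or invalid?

After 1 (parentNode): table (no-op, stayed)
After 2 (lastChild): article
After 3 (lastChild): span
After 4 (previousSibling): li
After 5 (parentNode): article
After 6 (previousSibling): section
After 7 (firstChild): header

Answer: invalid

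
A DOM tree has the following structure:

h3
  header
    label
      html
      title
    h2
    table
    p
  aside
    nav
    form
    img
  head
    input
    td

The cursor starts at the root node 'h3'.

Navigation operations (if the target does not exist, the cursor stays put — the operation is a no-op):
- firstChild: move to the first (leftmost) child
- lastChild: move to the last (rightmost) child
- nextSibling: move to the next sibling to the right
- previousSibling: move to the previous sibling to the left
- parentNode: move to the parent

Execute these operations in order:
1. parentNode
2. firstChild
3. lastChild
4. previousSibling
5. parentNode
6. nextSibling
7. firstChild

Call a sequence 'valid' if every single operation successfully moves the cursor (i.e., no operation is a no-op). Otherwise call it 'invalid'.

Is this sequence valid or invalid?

After 1 (parentNode): h3 (no-op, stayed)
After 2 (firstChild): header
After 3 (lastChild): p
After 4 (previousSibling): table
After 5 (parentNode): header
After 6 (nextSibling): aside
After 7 (firstChild): nav

Answer: invalid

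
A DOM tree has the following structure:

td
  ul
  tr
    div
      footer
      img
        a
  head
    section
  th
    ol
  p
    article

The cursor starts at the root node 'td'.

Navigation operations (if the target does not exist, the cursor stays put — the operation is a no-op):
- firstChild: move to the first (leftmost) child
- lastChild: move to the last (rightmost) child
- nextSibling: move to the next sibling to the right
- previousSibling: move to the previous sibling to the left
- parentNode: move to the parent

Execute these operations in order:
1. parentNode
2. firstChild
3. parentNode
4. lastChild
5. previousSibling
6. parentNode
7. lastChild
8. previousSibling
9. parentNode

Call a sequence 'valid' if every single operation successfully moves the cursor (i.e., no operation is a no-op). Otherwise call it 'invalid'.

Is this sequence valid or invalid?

Answer: invalid

Derivation:
After 1 (parentNode): td (no-op, stayed)
After 2 (firstChild): ul
After 3 (parentNode): td
After 4 (lastChild): p
After 5 (previousSibling): th
After 6 (parentNode): td
After 7 (lastChild): p
After 8 (previousSibling): th
After 9 (parentNode): td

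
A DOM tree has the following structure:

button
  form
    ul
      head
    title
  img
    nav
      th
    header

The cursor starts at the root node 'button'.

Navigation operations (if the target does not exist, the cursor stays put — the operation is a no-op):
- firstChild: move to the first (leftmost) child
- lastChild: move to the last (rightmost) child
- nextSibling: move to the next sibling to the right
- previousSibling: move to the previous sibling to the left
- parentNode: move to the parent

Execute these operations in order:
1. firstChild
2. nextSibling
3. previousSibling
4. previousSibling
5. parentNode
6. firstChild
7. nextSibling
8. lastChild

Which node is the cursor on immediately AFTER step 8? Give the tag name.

After 1 (firstChild): form
After 2 (nextSibling): img
After 3 (previousSibling): form
After 4 (previousSibling): form (no-op, stayed)
After 5 (parentNode): button
After 6 (firstChild): form
After 7 (nextSibling): img
After 8 (lastChild): header

Answer: header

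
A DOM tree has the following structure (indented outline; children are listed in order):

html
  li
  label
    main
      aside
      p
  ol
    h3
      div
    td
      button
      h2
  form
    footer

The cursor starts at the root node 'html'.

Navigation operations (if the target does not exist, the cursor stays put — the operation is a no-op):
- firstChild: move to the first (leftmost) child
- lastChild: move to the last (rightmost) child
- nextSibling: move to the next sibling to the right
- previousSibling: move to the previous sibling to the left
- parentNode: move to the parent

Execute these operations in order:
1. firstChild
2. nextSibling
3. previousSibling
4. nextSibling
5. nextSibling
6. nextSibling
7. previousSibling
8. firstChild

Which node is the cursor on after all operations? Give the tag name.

After 1 (firstChild): li
After 2 (nextSibling): label
After 3 (previousSibling): li
After 4 (nextSibling): label
After 5 (nextSibling): ol
After 6 (nextSibling): form
After 7 (previousSibling): ol
After 8 (firstChild): h3

Answer: h3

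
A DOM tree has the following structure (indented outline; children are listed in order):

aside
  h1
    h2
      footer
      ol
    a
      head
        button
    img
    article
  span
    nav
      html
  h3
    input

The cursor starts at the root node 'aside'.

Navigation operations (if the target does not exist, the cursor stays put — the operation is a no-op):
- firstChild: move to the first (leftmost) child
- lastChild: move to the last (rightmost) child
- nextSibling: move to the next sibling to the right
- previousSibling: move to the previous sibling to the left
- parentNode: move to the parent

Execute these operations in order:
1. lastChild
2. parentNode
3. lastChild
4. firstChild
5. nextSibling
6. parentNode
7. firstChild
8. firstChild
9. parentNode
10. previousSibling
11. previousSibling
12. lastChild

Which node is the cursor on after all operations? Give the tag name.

After 1 (lastChild): h3
After 2 (parentNode): aside
After 3 (lastChild): h3
After 4 (firstChild): input
After 5 (nextSibling): input (no-op, stayed)
After 6 (parentNode): h3
After 7 (firstChild): input
After 8 (firstChild): input (no-op, stayed)
After 9 (parentNode): h3
After 10 (previousSibling): span
After 11 (previousSibling): h1
After 12 (lastChild): article

Answer: article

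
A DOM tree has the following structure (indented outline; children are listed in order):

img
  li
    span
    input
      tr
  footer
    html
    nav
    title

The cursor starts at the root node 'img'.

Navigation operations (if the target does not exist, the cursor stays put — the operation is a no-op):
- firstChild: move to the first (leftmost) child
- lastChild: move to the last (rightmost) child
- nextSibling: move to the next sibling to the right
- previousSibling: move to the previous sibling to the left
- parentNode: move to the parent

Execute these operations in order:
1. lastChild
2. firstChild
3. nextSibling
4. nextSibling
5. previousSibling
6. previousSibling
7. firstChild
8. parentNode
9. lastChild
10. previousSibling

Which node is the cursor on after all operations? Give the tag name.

Answer: nav

Derivation:
After 1 (lastChild): footer
After 2 (firstChild): html
After 3 (nextSibling): nav
After 4 (nextSibling): title
After 5 (previousSibling): nav
After 6 (previousSibling): html
After 7 (firstChild): html (no-op, stayed)
After 8 (parentNode): footer
After 9 (lastChild): title
After 10 (previousSibling): nav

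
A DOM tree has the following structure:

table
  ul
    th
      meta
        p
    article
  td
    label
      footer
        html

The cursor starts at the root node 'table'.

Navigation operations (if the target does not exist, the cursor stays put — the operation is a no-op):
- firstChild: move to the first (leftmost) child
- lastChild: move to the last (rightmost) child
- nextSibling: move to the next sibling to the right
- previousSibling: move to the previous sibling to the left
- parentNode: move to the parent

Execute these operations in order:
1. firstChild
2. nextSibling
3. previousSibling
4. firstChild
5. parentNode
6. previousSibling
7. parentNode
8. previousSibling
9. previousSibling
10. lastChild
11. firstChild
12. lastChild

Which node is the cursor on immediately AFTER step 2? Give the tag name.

Answer: td

Derivation:
After 1 (firstChild): ul
After 2 (nextSibling): td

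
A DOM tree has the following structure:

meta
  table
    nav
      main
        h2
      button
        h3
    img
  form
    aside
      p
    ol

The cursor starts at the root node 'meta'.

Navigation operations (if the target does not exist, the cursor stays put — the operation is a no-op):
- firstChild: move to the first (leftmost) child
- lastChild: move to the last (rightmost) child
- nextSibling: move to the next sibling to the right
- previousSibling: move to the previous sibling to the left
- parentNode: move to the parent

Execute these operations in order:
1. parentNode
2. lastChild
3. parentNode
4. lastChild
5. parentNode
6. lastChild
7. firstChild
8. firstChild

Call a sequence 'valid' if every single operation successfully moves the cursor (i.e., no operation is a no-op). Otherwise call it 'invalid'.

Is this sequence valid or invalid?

Answer: invalid

Derivation:
After 1 (parentNode): meta (no-op, stayed)
After 2 (lastChild): form
After 3 (parentNode): meta
After 4 (lastChild): form
After 5 (parentNode): meta
After 6 (lastChild): form
After 7 (firstChild): aside
After 8 (firstChild): p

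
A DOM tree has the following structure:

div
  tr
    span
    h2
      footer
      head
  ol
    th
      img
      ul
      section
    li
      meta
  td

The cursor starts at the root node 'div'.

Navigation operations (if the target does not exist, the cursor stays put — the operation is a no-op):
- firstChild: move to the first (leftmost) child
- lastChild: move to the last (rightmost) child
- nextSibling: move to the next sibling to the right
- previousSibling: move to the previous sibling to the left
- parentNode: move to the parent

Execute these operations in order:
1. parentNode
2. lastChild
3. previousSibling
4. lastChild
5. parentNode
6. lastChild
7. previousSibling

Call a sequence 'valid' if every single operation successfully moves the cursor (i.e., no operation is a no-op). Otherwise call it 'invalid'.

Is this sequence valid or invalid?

After 1 (parentNode): div (no-op, stayed)
After 2 (lastChild): td
After 3 (previousSibling): ol
After 4 (lastChild): li
After 5 (parentNode): ol
After 6 (lastChild): li
After 7 (previousSibling): th

Answer: invalid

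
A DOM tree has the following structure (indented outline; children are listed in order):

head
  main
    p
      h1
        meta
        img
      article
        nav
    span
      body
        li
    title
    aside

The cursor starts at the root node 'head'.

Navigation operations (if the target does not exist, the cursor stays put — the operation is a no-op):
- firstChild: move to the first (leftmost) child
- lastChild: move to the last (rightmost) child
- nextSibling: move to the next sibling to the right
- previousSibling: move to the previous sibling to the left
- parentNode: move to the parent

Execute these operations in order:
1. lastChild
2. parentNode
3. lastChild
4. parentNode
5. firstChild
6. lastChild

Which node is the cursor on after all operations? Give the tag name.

After 1 (lastChild): main
After 2 (parentNode): head
After 3 (lastChild): main
After 4 (parentNode): head
After 5 (firstChild): main
After 6 (lastChild): aside

Answer: aside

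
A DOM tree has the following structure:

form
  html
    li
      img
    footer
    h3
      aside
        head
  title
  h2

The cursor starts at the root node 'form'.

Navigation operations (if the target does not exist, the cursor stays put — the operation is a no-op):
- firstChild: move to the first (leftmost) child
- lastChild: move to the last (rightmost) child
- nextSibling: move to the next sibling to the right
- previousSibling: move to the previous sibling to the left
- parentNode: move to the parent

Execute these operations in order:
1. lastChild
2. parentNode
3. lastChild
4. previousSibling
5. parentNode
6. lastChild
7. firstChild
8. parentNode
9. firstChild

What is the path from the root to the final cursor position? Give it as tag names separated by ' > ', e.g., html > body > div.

Answer: form > html

Derivation:
After 1 (lastChild): h2
After 2 (parentNode): form
After 3 (lastChild): h2
After 4 (previousSibling): title
After 5 (parentNode): form
After 6 (lastChild): h2
After 7 (firstChild): h2 (no-op, stayed)
After 8 (parentNode): form
After 9 (firstChild): html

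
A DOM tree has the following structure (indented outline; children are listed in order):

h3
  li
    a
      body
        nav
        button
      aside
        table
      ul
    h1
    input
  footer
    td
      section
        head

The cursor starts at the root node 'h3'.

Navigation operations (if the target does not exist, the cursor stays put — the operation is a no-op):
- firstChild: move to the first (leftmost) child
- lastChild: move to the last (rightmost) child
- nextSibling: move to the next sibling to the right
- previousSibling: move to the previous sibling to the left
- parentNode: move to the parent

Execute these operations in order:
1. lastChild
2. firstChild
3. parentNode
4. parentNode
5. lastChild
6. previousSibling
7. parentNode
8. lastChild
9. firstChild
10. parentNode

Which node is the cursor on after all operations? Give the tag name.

Answer: footer

Derivation:
After 1 (lastChild): footer
After 2 (firstChild): td
After 3 (parentNode): footer
After 4 (parentNode): h3
After 5 (lastChild): footer
After 6 (previousSibling): li
After 7 (parentNode): h3
After 8 (lastChild): footer
After 9 (firstChild): td
After 10 (parentNode): footer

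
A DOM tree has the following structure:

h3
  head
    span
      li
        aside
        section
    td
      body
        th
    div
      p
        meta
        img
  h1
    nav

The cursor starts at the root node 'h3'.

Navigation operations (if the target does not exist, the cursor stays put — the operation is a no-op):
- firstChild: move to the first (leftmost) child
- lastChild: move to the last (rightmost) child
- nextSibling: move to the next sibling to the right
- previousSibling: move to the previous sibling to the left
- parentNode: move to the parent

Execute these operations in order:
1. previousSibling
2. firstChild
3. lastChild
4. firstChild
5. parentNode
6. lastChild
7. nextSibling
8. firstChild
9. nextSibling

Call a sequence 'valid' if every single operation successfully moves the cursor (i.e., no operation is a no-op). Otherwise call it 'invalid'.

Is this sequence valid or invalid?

Answer: invalid

Derivation:
After 1 (previousSibling): h3 (no-op, stayed)
After 2 (firstChild): head
After 3 (lastChild): div
After 4 (firstChild): p
After 5 (parentNode): div
After 6 (lastChild): p
After 7 (nextSibling): p (no-op, stayed)
After 8 (firstChild): meta
After 9 (nextSibling): img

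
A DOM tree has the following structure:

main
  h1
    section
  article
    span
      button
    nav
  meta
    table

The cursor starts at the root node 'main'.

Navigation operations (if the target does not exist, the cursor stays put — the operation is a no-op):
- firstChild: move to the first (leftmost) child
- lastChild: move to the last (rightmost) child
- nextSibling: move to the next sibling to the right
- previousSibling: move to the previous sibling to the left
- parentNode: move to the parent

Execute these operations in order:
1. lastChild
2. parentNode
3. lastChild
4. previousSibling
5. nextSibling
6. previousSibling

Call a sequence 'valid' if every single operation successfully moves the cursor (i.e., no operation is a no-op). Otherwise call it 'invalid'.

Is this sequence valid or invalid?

Answer: valid

Derivation:
After 1 (lastChild): meta
After 2 (parentNode): main
After 3 (lastChild): meta
After 4 (previousSibling): article
After 5 (nextSibling): meta
After 6 (previousSibling): article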